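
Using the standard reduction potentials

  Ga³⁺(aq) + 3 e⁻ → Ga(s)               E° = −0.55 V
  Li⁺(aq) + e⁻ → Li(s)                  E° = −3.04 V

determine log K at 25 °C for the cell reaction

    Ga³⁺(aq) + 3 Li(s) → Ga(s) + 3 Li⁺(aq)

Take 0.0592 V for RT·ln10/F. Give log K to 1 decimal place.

log K = 126.2

The Ga³⁺/Ga couple is reduced (cathode); E°cell = −0.55 − (−3.04) = +2.49 V with n = 3.
At equilibrium E = 0, so log K = nE°cell / 0.0592 = (3)(+2.49) / 0.0592 = 126.2.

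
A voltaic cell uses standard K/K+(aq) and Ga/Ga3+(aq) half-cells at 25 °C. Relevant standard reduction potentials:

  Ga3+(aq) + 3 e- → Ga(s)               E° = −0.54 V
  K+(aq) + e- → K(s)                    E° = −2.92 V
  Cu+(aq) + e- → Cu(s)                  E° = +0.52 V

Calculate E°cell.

+2.38 V

Of the two couples in this cell, the one with the more positive reduction potential is reduced at the cathode: here that is Ga³⁺/Ga (−0.54 V); K⁺/K (−2.92 V) is the anode.
E°cell = E°(cathode) − E°(anode) = −0.54 − (−2.92) = +2.38 V.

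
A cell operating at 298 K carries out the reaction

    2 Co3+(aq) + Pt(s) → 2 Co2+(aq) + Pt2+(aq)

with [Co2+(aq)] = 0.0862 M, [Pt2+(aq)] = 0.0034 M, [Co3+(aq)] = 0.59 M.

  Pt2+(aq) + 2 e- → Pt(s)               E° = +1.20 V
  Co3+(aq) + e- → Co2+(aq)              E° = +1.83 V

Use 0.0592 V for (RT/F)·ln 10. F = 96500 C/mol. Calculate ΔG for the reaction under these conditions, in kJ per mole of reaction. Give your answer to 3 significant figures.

The standard cell potential is +1.83 − (+1.20) = +0.63 V, with n = 2 electrons in the balanced equation.
Q = ([Co2+(aq)]^2·[Pt2+(aq)]) / [Co3+(aq)]^2 = 7.26×10^−5, so log Q = −4.139 and E = +0.63 − (0.0592/2)(−4.139) = +0.7525 V.
ΔG = −nFE = −(2)(96500)(+0.7525) J/mol = −145 kJ/mol.

−145 kJ/mol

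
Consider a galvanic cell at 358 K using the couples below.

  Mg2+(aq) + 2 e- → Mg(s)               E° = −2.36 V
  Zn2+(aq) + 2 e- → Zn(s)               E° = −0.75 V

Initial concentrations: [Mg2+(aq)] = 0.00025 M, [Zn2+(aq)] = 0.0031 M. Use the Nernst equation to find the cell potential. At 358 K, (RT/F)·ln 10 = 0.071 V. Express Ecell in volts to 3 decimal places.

+1.649 V

Zn²⁺/Zn is reduced (cathode, E° = −0.75 V) and Mg²⁺/Mg is oxidized (anode).
The standard potential is −0.75 − (−2.36) = +1.61 V and the balanced reaction transfers n = 2 electrons.
For the overall reaction Zn2+(aq) + Mg(s) → Zn(s) + Mg2+(aq), Q = [Mg2+(aq)] / [Zn2+(aq)] = 0.0806, giving log Q = −1.093.
Applying E = E° − (RT ln10/nF)·log Q gives +1.61 − (0.071/2)(−1.093) = +1.649 V.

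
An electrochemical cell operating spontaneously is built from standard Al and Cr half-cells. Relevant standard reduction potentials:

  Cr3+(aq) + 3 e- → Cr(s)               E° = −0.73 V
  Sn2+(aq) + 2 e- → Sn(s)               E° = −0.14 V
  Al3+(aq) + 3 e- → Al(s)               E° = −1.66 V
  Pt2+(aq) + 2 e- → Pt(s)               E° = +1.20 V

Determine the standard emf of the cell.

The Cr³⁺/Cr couple has the higher E°, so Cr ion is reduced (cathode) and Al is oxidized (anode).
E°cell = E°(cathode) − E°(anode) = −0.73 − (−1.66) = +0.93 V.

+0.93 V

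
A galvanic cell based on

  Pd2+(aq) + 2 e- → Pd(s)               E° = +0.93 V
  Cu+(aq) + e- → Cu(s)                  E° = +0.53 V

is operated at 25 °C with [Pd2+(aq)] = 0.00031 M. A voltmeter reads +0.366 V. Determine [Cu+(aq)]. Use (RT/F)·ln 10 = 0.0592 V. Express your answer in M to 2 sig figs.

With Pd²⁺/Pd at the cathode and Cu⁺/Cu at the anode, E°cell = +0.93 − (+0.53) = +0.40 V (n = 2).
From the Nernst equation, log Q = n(E° − E)/0.0592 = 2·(+0.40 − (+0.366))/0.0592 = 1.149.
For Pd2+(aq) + 2 Cu(s) → Pd(s) + 2 Cu+(aq), the reaction quotient is Q = [Cu+(aq)]^2 / [Pd2+(aq)].
Solving for the unknown gives log [Cu+(aq)] = −1.180, so [Cu+(aq)] ≈ 0.066 M.

0.066 M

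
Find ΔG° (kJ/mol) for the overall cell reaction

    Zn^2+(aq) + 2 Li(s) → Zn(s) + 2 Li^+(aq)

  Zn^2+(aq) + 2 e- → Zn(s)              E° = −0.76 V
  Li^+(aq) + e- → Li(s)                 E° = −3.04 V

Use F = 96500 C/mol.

In the reaction as written Zn^2+(aq) is reduced, so the Zn²⁺/Zn couple is the cathode and Li⁺/Li is the anode.
E°cell = −0.76 − (−3.04) = +2.28 V; balancing electrons gives n = 2.
ΔG° = −nFE°cell = −(2)(96500)(+2.28) J/mol = −440 kJ/mol.

−440 kJ/mol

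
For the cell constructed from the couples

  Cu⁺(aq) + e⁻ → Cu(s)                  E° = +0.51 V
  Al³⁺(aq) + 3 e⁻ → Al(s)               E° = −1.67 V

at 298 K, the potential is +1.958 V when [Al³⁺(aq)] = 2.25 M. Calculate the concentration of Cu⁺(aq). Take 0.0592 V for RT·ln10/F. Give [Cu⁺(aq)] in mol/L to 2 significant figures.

Cu⁺/Cu is the cathode (higher E°); E°cell = +0.51 − (−1.67) = +2.18 V with n = 3.
Rearranging E = E° − (0.0592/n)·log Q gives log Q = 3(+2.18 − (+1.958))/0.0592 = 11.250.
Balancing electrons gives 3 Cu⁺(aq) + Al(s) → 3 Cu(s) + Al³⁺(aq); thus Q = [Al³⁺(aq)] / [Cu⁺(aq)]^3.
Solving for the unknown gives log [Cu⁺(aq)] = −3.633, so [Cu⁺(aq)] ≈ 0.00023 M.

0.00023 M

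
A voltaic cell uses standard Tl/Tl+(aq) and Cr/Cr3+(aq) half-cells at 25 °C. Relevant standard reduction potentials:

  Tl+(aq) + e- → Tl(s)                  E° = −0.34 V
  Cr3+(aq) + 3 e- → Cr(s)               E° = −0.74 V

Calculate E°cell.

The Tl⁺/Tl couple has the higher E°, so Tl ion is reduced (cathode) and Cr is oxidized (anode).
E°cell = E°(cathode) − E°(anode) = −0.34 − (−0.74) = +0.40 V.

+0.40 V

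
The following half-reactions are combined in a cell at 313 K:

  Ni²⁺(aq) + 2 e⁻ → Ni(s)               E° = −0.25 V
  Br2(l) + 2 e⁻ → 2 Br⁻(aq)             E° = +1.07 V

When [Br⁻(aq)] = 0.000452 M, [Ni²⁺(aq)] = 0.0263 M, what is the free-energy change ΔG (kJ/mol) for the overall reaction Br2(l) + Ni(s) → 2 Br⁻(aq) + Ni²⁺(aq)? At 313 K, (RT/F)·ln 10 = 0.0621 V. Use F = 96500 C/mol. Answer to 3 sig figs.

The standard cell potential is +1.07 − (−0.25) = +1.32 V, with n = 2 electrons in the balanced equation.
The reaction quotient is [Br⁻(aq)]^2·[Ni²⁺(aq)] = 5.37×10^−9; by Nernst, E = +1.32 − (0.0621/2)(−8.270) = +1.5768 V.
ΔG = −nFE = −(2)(96500)(+1.5768) J/mol = −304 kJ/mol.

−304 kJ/mol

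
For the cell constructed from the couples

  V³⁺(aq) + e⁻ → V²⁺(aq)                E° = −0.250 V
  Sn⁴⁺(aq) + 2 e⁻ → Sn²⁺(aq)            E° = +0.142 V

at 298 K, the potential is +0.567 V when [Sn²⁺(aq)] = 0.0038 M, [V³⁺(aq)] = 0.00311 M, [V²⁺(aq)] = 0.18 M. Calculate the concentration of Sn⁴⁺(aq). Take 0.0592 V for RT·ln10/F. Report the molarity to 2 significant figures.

0.93 M

The Sn⁴⁺/Sn²⁺ couple has the larger reduction potential, so it is the cathode: E°cell = +0.142 − (−0.250) = +0.392 V and n = 2.
Since E = E° − (0.0592/n)·log Q, log Q = n(E° − E)/0.0592 = −5.912.
Balancing electrons gives Sn⁴⁺(aq) + 2 V²⁺(aq) → Sn²⁺(aq) + 2 V³⁺(aq); thus Q = ([Sn²⁺(aq)]·[V³⁺(aq)]^2) / ([Sn⁴⁺(aq)]·[V²⁺(aq)]^2).
Isolating [Sn⁴⁺(aq)] in Q = 10^{−5.912} yields log [Sn⁴⁺(aq)] = −0.033, i.e. 0.93 M.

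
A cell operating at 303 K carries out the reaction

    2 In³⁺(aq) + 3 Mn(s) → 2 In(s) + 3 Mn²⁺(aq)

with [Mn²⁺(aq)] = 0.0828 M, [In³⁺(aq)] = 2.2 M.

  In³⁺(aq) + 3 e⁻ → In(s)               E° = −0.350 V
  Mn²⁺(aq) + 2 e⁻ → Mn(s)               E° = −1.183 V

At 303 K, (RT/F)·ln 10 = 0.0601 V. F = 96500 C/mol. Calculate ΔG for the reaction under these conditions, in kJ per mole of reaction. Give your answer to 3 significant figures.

E°cell = −0.350 − (−1.183) = +0.833 V; the balanced reaction transfers n = 6 electrons.
The reaction quotient is [Mn²⁺(aq)]^3 / [In³⁺(aq)]^2 = 0.000117; by Nernst, E = +0.833 − (0.0601/6)(−3.931) = +0.8724 V.
ΔG = −nFE = −(6)(96500)(+0.8724) J/mol = −505 kJ/mol.

−505 kJ/mol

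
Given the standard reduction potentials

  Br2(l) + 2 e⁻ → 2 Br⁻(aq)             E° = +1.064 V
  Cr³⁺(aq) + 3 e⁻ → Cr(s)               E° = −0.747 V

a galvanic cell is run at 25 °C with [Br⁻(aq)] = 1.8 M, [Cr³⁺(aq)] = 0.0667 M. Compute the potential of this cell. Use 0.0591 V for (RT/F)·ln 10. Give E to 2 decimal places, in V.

+1.82 V

Since E°(Br₂/Br⁻) > E°(Cr³⁺/Cr), Br₂/Br⁻ serves as the cathode.
E°cell = E°cat − E°an = +1.064 − (−0.747) = +1.811 V; n = 6.
Balancing gives 3 Br2(l) + 2 Cr(s) → 6 Br⁻(aq) + 2 Cr³⁺(aq); hence Q = [Br⁻(aq)]^6·[Cr³⁺(aq)]^2 = 0.151 (log Q = −0.820).
E = E° − (0.0591/n)·log Q = +1.811 − (0.0591/6)(−0.820) = +1.82 V.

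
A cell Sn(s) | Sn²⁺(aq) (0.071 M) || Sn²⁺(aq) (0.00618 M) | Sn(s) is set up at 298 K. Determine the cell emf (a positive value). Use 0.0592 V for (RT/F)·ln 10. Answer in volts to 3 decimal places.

For a concentration cell E°cell = 0, since both electrodes use the same couple.
The compartment with the higher Sn²⁺(aq) concentration (0.071 M) acts as the cathode; ions are reduced there and produced at the dilute (0.00618 M) anode.
With n = 2, Ecell = −(0.0592/2)·log([dilute]/[conc]) = −(0.0592/2)·log(0.00618/0.071) = +0.031 V.

0.031 V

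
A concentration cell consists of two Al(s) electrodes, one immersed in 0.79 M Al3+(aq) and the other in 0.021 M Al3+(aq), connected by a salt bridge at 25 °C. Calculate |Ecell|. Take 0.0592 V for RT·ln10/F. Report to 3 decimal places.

For a concentration cell E°cell = 0, since both electrodes use the same couple.
The compartment with the higher Al3+(aq) concentration (0.79 M) acts as the cathode; ions are reduced there and produced at the dilute (0.021 M) anode.
With n = 3, Ecell = −(0.0592/3)·log([dilute]/[conc]) = −(0.0592/3)·log(0.021/0.79) = +0.031 V.

0.031 V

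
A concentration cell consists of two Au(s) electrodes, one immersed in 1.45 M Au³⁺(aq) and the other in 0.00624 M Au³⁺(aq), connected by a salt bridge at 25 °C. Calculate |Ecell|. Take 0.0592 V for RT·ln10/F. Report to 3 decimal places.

0.047 V

For a concentration cell E°cell = 0, since both electrodes use the same couple.
The compartment with the higher Au³⁺(aq) concentration (1.45 M) acts as the cathode; ions are reduced there and produced at the dilute (0.00624 M) anode.
With n = 3, Ecell = −(0.0592/3)·log([dilute]/[conc]) = −(0.0592/3)·log(0.00624/1.45) = +0.047 V.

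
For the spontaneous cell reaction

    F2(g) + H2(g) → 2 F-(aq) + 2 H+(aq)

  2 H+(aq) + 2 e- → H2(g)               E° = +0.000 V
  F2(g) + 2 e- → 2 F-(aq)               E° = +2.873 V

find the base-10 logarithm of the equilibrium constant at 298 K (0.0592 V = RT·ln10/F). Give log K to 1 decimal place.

log K = 97.1

The F₂/F⁻ couple is reduced (cathode); E°cell = +2.873 − (+0.000) = +2.873 V with n = 2.
At equilibrium E = 0, so log K = nE°cell / 0.0592 = (2)(+2.873) / 0.0592 = 97.1.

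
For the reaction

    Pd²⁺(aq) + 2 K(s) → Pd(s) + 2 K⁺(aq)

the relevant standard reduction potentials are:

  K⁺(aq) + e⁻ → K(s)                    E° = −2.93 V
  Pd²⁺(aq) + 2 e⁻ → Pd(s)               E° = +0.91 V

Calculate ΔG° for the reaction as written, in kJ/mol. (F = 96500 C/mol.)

In the reaction as written Pd²⁺(aq) is reduced, so the Pd²⁺/Pd couple is the cathode and K⁺/K is the anode.
E°cell = +0.91 − (−2.93) = +3.84 V; balancing electrons gives n = 2.
ΔG° = −nFE°cell = −(2)(96500)(+3.84) J/mol = −741 kJ/mol.

−741 kJ/mol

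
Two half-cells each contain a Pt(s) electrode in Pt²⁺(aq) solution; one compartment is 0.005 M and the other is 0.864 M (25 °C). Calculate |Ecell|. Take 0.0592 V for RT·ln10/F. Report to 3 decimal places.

0.066 V

For a concentration cell E°cell = 0, since both electrodes use the same couple.
The compartment with the higher Pt²⁺(aq) concentration (0.864 M) acts as the cathode; ions are reduced there and produced at the dilute (0.005 M) anode.
With n = 2, Ecell = −(0.0592/2)·log([dilute]/[conc]) = −(0.0592/2)·log(0.005/0.864) = +0.066 V.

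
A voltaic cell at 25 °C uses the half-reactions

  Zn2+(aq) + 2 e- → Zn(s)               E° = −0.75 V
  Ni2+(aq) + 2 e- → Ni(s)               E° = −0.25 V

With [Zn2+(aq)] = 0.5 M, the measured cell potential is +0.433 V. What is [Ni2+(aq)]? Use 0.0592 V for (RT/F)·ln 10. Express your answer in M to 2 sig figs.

0.0027 M

The Ni²⁺/Ni couple has the larger reduction potential, so it is the cathode: E°cell = −0.25 − (−0.75) = +0.50 V and n = 2.
Rearranging E = E° − (0.0592/n)·log Q gives log Q = 2(+0.50 − (+0.433))/0.0592 = 2.264.
For Ni2+(aq) + Zn(s) → Ni(s) + Zn2+(aq), the reaction quotient is Q = [Zn2+(aq)] / [Ni2+(aq)].
Substituting the known concentrations and solving, log [Ni2+(aq)] = −2.565 and [Ni2+(aq)] = 0.0027 M.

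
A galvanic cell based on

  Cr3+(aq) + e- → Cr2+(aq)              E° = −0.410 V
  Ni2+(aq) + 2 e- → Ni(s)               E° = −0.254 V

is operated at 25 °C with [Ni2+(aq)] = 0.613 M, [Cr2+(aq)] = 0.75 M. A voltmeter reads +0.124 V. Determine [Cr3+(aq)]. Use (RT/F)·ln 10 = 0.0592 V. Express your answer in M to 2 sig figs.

The Ni²⁺/Ni couple has the larger reduction potential, so it is the cathode: E°cell = −0.254 − (−0.410) = +0.156 V and n = 2.
Rearranging E = E° − (0.0592/n)·log Q gives log Q = 2(+0.156 − (+0.124))/0.0592 = 1.081.
For Ni2+(aq) + 2 Cr2+(aq) → Ni(s) + 2 Cr3+(aq), the reaction quotient is Q = [Cr3+(aq)]^2 / ([Ni2+(aq)]·[Cr2+(aq)]^2).
Solving for the unknown gives log [Cr3+(aq)] = 0.309, so [Cr3+(aq)] ≈ 2.0 M.

2.0 M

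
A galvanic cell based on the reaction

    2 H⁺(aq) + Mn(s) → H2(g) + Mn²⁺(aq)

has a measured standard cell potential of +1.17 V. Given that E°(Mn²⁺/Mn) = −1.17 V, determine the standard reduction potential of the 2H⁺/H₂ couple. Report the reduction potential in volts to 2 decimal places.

+0.00 V

In the reaction as written the 2H⁺/H₂ couple is reduced (cathode) and Mn²⁺/Mn is oxidized (anode), so E°cell = E°(2H⁺/H₂) − E°(Mn²⁺/Mn).
E°(2H⁺/H₂) = E°cell + E°(anode) = +1.17 + (−1.17) = +0.00 V.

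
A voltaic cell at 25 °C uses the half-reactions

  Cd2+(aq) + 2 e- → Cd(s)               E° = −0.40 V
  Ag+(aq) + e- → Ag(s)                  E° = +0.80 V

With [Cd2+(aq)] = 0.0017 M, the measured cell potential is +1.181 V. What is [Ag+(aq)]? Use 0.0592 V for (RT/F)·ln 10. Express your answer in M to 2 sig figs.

0.020 M

Ag⁺/Ag is the cathode (higher E°); E°cell = +0.80 − (−0.40) = +1.20 V with n = 2.
Rearranging E = E° − (0.0592/n)·log Q gives log Q = 2(+1.20 − (+1.181))/0.0592 = 0.642.
The balanced reaction is 2 Ag+(aq) + Cd(s) → 2 Ag(s) + Cd2+(aq), so Q = [Cd2+(aq)] / [Ag+(aq)]^2.
Substituting the known concentrations and solving, log [Ag+(aq)] = −1.706 and [Ag+(aq)] = 0.020 M.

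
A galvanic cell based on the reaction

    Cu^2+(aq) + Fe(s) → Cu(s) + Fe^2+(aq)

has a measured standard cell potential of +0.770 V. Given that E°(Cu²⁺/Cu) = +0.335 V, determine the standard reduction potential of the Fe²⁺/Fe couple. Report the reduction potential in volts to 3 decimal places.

In the reaction as written the Cu²⁺/Cu couple is reduced (cathode) and Fe²⁺/Fe is oxidized (anode), so E°cell = E°(Cu²⁺/Cu) − E°(Fe²⁺/Fe).
E°(Fe²⁺/Fe) = E°(cathode) − E°cell = +0.335 − (+0.770) = −0.435 V.

−0.435 V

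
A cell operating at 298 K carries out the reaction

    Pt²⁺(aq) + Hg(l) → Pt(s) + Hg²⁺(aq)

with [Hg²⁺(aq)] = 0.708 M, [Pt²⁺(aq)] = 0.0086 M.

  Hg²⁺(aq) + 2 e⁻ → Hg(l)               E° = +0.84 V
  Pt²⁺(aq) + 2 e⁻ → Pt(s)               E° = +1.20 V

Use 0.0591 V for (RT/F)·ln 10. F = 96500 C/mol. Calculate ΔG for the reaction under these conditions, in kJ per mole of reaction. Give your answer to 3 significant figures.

−58.6 kJ/mol

E°cell = +1.20 − (+0.84) = +0.36 V; the balanced reaction transfers n = 2 electrons.
The reaction quotient is [Hg²⁺(aq)] / [Pt²⁺(aq)] = 82.3; by Nernst, E = +0.36 − (0.0591/2)(1.916) = +0.3034 V.
Then ΔG = −nFE = −2 × 96500 × +0.3034 J/mol = −58.6 kJ/mol.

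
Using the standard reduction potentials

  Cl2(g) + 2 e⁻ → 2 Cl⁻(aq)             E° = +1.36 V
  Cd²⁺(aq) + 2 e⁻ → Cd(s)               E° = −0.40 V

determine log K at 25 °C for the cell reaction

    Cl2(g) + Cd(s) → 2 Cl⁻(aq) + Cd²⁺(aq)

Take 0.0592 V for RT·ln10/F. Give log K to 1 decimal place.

log K = 59.5

The Cl₂/Cl⁻ couple is reduced (cathode); E°cell = +1.36 − (−0.40) = +1.76 V with n = 2.
At equilibrium E = 0, so log K = nE°cell / 0.0592 = (2)(+1.76) / 0.0592 = 59.5.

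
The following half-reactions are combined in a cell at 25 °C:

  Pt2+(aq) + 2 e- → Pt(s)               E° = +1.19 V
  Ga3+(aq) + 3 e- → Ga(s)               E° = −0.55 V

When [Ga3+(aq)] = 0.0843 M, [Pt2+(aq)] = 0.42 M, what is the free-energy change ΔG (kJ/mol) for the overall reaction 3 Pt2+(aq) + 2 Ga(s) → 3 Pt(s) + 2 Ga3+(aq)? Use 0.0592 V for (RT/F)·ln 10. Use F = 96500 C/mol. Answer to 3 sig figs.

−1010 kJ/mol

With Pt²⁺/Pt reduced at the cathode, E°cell = +1.19 − (−0.55) = +1.74 V and n = 6.
The reaction quotient is [Ga3+(aq)]^2 / [Pt2+(aq)]^3 = 0.0959; by Nernst, E = +1.74 − (0.0592/6)(−1.018) = +1.7500 V.
Then ΔG = −nFE = −6 × 96500 × +1.7500 J/mol = −1010 kJ/mol.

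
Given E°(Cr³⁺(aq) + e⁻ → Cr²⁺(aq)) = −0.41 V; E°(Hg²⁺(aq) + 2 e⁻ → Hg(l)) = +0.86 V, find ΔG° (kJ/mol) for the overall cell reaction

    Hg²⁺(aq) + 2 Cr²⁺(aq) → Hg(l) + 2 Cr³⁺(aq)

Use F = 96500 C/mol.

In the reaction as written Hg²⁺(aq) is reduced, so the Hg²⁺/Hg couple is the cathode and Cr³⁺/Cr²⁺ is the anode.
E°cell = +0.86 − (−0.41) = +1.27 V; balancing electrons gives n = 2.
ΔG° = −nFE°cell = −(2)(96500)(+1.27) J/mol = −245 kJ/mol.

−245 kJ/mol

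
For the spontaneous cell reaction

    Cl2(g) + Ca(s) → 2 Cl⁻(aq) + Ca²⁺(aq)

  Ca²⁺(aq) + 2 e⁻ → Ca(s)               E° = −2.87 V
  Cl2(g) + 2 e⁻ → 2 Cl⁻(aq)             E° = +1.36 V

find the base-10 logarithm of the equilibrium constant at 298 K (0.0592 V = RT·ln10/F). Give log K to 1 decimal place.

log K = 142.9

The Cl₂/Cl⁻ couple is reduced (cathode); E°cell = +1.36 − (−2.87) = +4.23 V with n = 2.
At equilibrium E = 0, so log K = nE°cell / 0.0592 = (2)(+4.23) / 0.0592 = 142.9.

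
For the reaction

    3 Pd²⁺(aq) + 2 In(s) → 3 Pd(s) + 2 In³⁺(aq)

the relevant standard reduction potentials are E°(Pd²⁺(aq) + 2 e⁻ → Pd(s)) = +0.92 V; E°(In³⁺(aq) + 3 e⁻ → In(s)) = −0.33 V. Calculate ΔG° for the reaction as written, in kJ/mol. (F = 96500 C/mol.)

−724 kJ/mol

In the reaction as written Pd²⁺(aq) is reduced, so the Pd²⁺/Pd couple is the cathode and In³⁺/In is the anode.
E°cell = +0.92 − (−0.33) = +1.25 V; balancing electrons gives n = 6.
ΔG° = −nFE°cell = −(6)(96500)(+1.25) J/mol = −724 kJ/mol.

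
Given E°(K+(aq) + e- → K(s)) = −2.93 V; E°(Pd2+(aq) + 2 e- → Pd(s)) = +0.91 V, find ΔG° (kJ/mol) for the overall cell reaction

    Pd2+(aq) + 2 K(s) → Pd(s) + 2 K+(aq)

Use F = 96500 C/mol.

−741 kJ/mol

In the reaction as written Pd2+(aq) is reduced, so the Pd²⁺/Pd couple is the cathode and K⁺/K is the anode.
E°cell = +0.91 − (−2.93) = +3.84 V; balancing electrons gives n = 2.
ΔG° = −nFE°cell = −(2)(96500)(+3.84) J/mol = −741 kJ/mol.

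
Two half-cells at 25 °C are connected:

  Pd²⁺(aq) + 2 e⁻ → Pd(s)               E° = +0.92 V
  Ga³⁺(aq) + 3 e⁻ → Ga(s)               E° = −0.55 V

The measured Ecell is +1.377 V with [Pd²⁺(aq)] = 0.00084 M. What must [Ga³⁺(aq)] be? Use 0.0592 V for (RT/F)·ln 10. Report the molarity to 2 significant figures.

1.3 M

Pd²⁺/Pd is the cathode (higher E°); E°cell = +0.92 − (−0.55) = +1.47 V with n = 6.
Rearranging E = E° − (0.0592/n)·log Q gives log Q = 6(+1.47 − (+1.377))/0.0592 = 9.426.
For 3 Pd²⁺(aq) + 2 Ga(s) → 3 Pd(s) + 2 Ga³⁺(aq), the reaction quotient is Q = [Ga³⁺(aq)]^2 / [Pd²⁺(aq)]^3.
Substituting the known concentrations and solving, log [Ga³⁺(aq)] = 0.099 and [Ga³⁺(aq)] = 1.3 M.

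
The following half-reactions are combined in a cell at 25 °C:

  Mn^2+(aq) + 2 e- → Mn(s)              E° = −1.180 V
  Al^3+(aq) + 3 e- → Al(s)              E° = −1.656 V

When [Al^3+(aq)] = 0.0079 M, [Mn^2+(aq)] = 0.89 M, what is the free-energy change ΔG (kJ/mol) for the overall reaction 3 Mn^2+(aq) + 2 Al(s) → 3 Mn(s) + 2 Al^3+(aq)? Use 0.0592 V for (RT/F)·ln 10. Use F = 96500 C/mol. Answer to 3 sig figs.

−299 kJ/mol

E°cell = −1.180 − (−1.656) = +0.476 V; the balanced reaction transfers n = 6 electrons.
Here Q = [Al^3+(aq)]^2 / [Mn^2+(aq)]^3 = 8.85×10^−5 (log Q = −4.053), giving E = +0.476 − (0.0592/6)·(−4.053) = +0.5160 V.
Finally ΔG = −nFE = −(6)(96500 C/mol)(+0.5160 V) = −299 kJ/mol.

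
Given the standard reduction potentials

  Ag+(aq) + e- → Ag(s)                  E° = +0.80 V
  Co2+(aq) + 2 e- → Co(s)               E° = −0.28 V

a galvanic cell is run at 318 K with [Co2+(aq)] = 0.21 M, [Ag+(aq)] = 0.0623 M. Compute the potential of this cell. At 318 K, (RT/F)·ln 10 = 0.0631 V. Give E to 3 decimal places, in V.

Since E°(Ag⁺/Ag) > E°(Co²⁺/Co), Ag⁺/Ag serves as the cathode.
E°cell = E°cat − E°an = +0.80 − (−0.28) = +1.08 V; n = 2.
For the overall reaction 2 Ag+(aq) + Co(s) → 2 Ag(s) + Co2+(aq), Q = [Co2+(aq)] / [Ag+(aq)]^2 = 54.1, giving log Q = 1.733.
Applying E = E° − (RT ln10/nF)·log Q gives +1.08 − (0.0631/2)(1.733) = +1.025 V.

+1.025 V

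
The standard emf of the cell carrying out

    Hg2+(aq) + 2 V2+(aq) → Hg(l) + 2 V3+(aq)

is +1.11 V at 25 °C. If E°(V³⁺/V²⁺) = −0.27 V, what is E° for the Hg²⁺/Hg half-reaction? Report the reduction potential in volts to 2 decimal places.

+0.84 V

In the reaction as written the Hg²⁺/Hg couple is reduced (cathode) and V³⁺/V²⁺ is oxidized (anode), so E°cell = E°(Hg²⁺/Hg) − E°(V³⁺/V²⁺).
E°(Hg²⁺/Hg) = E°cell + E°(anode) = +1.11 + (−0.27) = +0.84 V.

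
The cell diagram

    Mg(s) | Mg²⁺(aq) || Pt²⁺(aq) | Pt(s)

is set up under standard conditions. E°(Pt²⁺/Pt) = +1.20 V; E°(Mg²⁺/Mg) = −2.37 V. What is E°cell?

By convention the left-hand electrode in cell notation is the anode (oxidation) and the right-hand electrode is the cathode (reduction).
E°cell = E°(right) − E°(left) = +1.20 − (−2.37) = +3.57 V.

+3.57 V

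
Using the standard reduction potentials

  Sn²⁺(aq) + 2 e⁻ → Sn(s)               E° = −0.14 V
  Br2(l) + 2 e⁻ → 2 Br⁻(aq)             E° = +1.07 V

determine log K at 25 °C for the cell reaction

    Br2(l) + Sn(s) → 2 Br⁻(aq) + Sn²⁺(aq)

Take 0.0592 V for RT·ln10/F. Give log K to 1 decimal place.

log K = 40.9

The Br₂/Br⁻ couple is reduced (cathode); E°cell = +1.07 − (−0.14) = +1.21 V with n = 2.
At equilibrium E = 0, so log K = nE°cell / 0.0592 = (2)(+1.21) / 0.0592 = 40.9.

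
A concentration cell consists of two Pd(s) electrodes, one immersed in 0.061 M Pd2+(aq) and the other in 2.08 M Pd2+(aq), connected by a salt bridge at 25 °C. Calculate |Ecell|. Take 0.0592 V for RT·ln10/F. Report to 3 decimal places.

For a concentration cell E°cell = 0, since both electrodes use the same couple.
The compartment with the higher Pd2+(aq) concentration (2.08 M) acts as the cathode; ions are reduced there and produced at the dilute (0.061 M) anode.
With n = 2, Ecell = −(0.0592/2)·log([dilute]/[conc]) = −(0.0592/2)·log(0.061/2.08) = +0.045 V.

0.045 V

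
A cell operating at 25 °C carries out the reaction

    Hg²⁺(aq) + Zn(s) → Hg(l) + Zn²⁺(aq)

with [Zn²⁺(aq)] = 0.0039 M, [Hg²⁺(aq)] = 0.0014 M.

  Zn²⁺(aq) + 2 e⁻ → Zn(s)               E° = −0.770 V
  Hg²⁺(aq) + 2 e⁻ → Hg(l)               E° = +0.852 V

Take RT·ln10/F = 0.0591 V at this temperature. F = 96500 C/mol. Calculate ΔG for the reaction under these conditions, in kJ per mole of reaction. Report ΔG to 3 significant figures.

The standard cell potential is +0.852 − (−0.770) = +1.622 V, with n = 2 electrons in the balanced equation.
Q = [Zn²⁺(aq)] / [Hg²⁺(aq)] = 2.79, so log Q = 0.445 and E = +1.622 − (0.0591/2)(0.445) = +1.6089 V.
ΔG = −nFE = −(2)(96500)(+1.6089) J/mol = −311 kJ/mol.

−311 kJ/mol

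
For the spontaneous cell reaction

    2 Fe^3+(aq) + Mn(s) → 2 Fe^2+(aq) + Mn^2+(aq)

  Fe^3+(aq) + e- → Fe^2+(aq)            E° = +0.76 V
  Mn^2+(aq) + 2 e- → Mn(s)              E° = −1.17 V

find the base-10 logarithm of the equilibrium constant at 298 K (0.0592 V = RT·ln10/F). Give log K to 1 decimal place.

log K = 65.2

The Fe³⁺/Fe²⁺ couple is reduced (cathode); E°cell = +0.76 − (−1.17) = +1.93 V with n = 2.
At equilibrium E = 0, so log K = nE°cell / 0.0592 = (2)(+1.93) / 0.0592 = 65.2.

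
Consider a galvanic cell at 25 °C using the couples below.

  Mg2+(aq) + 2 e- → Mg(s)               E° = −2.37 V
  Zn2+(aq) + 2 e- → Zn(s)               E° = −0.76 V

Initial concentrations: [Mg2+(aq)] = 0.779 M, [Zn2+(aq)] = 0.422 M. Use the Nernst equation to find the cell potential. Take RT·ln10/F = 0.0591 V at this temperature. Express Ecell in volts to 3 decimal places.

Zn²⁺/Zn is reduced (cathode, E° = −0.76 V) and Mg²⁺/Mg is oxidized (anode).
The standard potential is −0.76 − (−2.37) = +1.61 V and the balanced reaction transfers n = 2 electrons.
Balancing gives Zn2+(aq) + Mg(s) → Zn(s) + Mg2+(aq); hence Q = [Mg2+(aq)] / [Zn2+(aq)] = 1.85 (log Q = 0.266).
E = E° − (0.0591/n)·log Q = +1.61 − (0.0591/2)(0.266) = +1.602 V.

+1.602 V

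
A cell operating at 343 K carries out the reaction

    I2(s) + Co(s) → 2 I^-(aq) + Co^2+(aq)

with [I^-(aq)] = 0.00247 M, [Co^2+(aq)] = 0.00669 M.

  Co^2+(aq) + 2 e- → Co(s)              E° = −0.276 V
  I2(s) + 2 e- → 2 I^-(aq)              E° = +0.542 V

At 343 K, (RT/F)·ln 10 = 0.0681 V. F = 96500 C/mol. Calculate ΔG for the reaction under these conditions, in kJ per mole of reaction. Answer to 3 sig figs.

E°cell = +0.542 − (−0.276) = +0.818 V; the balanced reaction transfers n = 2 electrons.
Here Q = [I^-(aq)]^2·[Co^2+(aq)] = 4.08×10^−8 (log Q = −7.389), giving E = +0.818 − (0.0681/2)·(−7.389) = +1.0696 V.
Finally ΔG = −nFE = −(2)(96500 C/mol)(+1.0696 V) = −206 kJ/mol.

−206 kJ/mol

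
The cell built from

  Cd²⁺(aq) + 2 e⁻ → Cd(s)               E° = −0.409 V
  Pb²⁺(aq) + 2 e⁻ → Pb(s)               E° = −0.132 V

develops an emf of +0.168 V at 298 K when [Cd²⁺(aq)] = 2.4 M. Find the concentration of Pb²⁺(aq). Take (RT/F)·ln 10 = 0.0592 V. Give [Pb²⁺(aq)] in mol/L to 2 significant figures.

0.00050 M

With Pb²⁺/Pb at the cathode and Cd²⁺/Cd at the anode, E°cell = −0.132 − (−0.409) = +0.277 V (n = 2).
Since E = E° − (0.0592/n)·log Q, log Q = n(E° − E)/0.0592 = 3.682.
The balanced reaction is Pb²⁺(aq) + Cd(s) → Pb(s) + Cd²⁺(aq), so Q = [Cd²⁺(aq)] / [Pb²⁺(aq)].
Substituting the known concentrations and solving, log [Pb²⁺(aq)] = −3.302 and [Pb²⁺(aq)] = 0.00050 M.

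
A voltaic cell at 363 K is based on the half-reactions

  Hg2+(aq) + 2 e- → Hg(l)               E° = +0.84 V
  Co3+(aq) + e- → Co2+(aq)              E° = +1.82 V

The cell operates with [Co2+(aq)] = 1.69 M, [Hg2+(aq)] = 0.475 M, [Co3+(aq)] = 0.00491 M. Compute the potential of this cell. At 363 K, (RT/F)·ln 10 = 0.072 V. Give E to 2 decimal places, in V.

+0.81 V

Since E°(Co³⁺/Co²⁺) > E°(Hg²⁺/Hg), Co³⁺/Co²⁺ serves as the cathode.
The standard potential is +1.82 − (+0.84) = +0.98 V and the balanced reaction transfers n = 2 electrons.
Balancing gives 2 Co3+(aq) + Hg(l) → 2 Co2+(aq) + Hg2+(aq); hence Q = ([Co2+(aq)]^2·[Hg2+(aq)]) / [Co3+(aq)]^2 = 5.63×10^4 (log Q = 4.750).
By the Nernst equation, E = +0.98 − (0.072/2)·(4.750) = +0.81 V.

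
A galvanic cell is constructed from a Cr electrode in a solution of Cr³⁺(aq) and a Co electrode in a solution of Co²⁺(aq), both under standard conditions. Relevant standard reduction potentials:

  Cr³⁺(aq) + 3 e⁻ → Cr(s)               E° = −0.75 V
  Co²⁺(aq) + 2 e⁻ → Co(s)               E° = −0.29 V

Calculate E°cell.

The Co²⁺/Co couple has the higher E°, so Co ion is reduced (cathode) and Cr is oxidized (anode).
E°cell = E°(cathode) − E°(anode) = −0.29 − (−0.75) = +0.46 V.

+0.46 V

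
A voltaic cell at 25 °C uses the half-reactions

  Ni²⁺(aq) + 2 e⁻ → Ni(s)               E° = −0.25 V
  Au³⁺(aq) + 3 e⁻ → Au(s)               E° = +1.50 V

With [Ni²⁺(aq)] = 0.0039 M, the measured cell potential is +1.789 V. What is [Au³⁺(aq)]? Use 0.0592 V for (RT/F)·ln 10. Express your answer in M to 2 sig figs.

Au³⁺/Au is the cathode (higher E°); E°cell = +1.50 − (−0.25) = +1.75 V with n = 6.
Rearranging E = E° − (0.0592/n)·log Q gives log Q = 6(+1.75 − (+1.789))/0.0592 = −3.953.
Balancing electrons gives 2 Au³⁺(aq) + 3 Ni(s) → 2 Au(s) + 3 Ni²⁺(aq); thus Q = [Ni²⁺(aq)]^3 / [Au³⁺(aq)]^2.
Isolating [Au³⁺(aq)] in Q = 10^{−3.953} yields log [Au³⁺(aq)] = −1.637, i.e. 0.023 M.

0.023 M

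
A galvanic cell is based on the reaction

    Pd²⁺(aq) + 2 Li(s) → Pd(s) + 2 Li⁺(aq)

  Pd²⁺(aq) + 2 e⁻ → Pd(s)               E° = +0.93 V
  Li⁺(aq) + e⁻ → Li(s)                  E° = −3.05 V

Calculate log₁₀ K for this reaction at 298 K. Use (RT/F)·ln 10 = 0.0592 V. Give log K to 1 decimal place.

The Pd²⁺/Pd couple is reduced (cathode); E°cell = +0.93 − (−3.05) = +3.98 V with n = 2.
At equilibrium E = 0, so log K = nE°cell / 0.0592 = (2)(+3.98) / 0.0592 = 134.5.

log K = 134.5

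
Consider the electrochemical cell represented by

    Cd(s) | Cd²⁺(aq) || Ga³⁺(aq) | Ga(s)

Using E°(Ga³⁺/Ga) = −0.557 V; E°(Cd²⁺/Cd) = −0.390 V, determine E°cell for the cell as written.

−0.167 V

By convention the left-hand electrode in cell notation is the anode (oxidation) and the right-hand electrode is the cathode (reduction).
E°cell = E°(right) − E°(left) = −0.557 − (−0.390) = −0.167 V.
The negative sign shows that, as written, the cell would require an external voltage to drive the reaction.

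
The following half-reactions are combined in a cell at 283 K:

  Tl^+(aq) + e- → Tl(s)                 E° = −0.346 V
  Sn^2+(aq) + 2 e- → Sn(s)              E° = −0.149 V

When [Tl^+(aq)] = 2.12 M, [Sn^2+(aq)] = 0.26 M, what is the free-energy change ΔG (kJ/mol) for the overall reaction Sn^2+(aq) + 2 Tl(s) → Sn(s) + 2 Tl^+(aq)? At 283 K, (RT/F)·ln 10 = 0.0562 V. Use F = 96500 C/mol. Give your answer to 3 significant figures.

With Sn²⁺/Sn reduced at the cathode, E°cell = −0.149 − (−0.346) = +0.197 V and n = 2.
Here Q = [Tl^+(aq)]^2 / [Sn^2+(aq)] = 17.3 (log Q = 1.238), giving E = +0.197 − (0.0562/2)·(1.238) = +0.1622 V.
Then ΔG = −nFE = −2 × 96500 × +0.1622 J/mol = −31.3 kJ/mol.

−31.3 kJ/mol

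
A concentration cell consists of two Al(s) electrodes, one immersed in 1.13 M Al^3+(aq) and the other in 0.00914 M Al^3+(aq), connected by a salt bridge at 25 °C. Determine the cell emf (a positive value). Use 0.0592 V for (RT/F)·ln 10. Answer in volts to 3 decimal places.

0.041 V

For a concentration cell E°cell = 0, since both electrodes use the same couple.
The compartment with the higher Al^3+(aq) concentration (1.13 M) acts as the cathode; ions are reduced there and produced at the dilute (0.00914 M) anode.
With n = 3, Ecell = −(0.0592/3)·log([dilute]/[conc]) = −(0.0592/3)·log(0.00914/1.13) = +0.041 V.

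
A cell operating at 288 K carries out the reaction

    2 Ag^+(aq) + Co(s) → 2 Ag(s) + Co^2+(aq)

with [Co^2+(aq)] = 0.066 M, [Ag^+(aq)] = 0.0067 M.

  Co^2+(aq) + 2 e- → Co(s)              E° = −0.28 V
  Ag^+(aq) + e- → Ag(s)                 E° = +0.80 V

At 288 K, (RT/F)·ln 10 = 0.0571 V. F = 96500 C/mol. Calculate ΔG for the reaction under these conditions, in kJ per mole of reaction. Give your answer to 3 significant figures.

−191 kJ/mol

The standard cell potential is +0.80 − (−0.28) = +1.08 V, with n = 2 electrons in the balanced equation.
Here Q = [Co^2+(aq)] / [Ag^+(aq)]^2 = 1.47×10^3 (log Q = 3.167), giving E = +1.08 − (0.0571/2)·(3.167) = +0.9896 V.
Finally ΔG = −nFE = −(2)(96500 C/mol)(+0.9896 V) = −191 kJ/mol.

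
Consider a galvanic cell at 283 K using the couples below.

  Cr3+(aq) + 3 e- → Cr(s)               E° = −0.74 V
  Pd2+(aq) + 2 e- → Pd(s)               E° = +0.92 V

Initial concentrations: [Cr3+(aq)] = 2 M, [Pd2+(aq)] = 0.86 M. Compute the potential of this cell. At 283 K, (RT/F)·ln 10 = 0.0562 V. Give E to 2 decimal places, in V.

+1.65 V

Pd²⁺/Pd is reduced (cathode, E° = +0.92 V) and Cr³⁺/Cr is oxidized (anode).
The standard potential is +0.92 − (−0.74) = +1.66 V and the balanced reaction transfers n = 6 electrons.
Balancing gives 3 Pd2+(aq) + 2 Cr(s) → 3 Pd(s) + 2 Cr3+(aq); hence Q = [Cr3+(aq)]^2 / [Pd2+(aq)]^3 = 6.29 (log Q = 0.799).
Applying E = E° − (RT ln10/nF)·log Q gives +1.66 − (0.0562/6)(0.799) = +1.65 V.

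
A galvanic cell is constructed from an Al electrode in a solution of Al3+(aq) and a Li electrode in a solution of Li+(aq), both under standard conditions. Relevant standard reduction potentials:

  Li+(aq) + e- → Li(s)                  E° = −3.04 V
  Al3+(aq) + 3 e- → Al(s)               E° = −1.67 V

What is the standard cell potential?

The Al³⁺/Al couple has the higher E°, so Al ion is reduced (cathode) and Li is oxidized (anode).
E°cell = E°(cathode) − E°(anode) = −1.67 − (−3.04) = +1.37 V.

+1.37 V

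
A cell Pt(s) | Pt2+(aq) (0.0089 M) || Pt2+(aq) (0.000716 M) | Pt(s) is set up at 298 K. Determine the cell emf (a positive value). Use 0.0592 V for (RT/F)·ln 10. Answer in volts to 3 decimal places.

0.032 V

For a concentration cell E°cell = 0, since both electrodes use the same couple.
The compartment with the higher Pt2+(aq) concentration (0.0089 M) acts as the cathode; ions are reduced there and produced at the dilute (0.000716 M) anode.
With n = 2, Ecell = −(0.0592/2)·log([dilute]/[conc]) = −(0.0592/2)·log(0.000716/0.0089) = +0.032 V.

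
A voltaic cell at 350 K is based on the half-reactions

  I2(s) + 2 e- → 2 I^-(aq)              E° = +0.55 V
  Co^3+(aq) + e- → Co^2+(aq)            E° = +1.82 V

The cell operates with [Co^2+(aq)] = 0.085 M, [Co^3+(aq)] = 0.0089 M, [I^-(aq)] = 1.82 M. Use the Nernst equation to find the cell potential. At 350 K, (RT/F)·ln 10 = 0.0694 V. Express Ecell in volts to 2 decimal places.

+1.22 V

Since E°(Co³⁺/Co²⁺) > E°(I₂/I⁻), Co³⁺/Co²⁺ serves as the cathode.
E°cell = +1.82 − (+0.55) = +1.27 V, with n = 2 electrons transferred.
Balancing gives 2 Co^3+(aq) + 2 I^-(aq) → 2 Co^2+(aq) + I2(s); hence Q = [Co^2+(aq)]^2 / ([Co^3+(aq)]^2·[I^-(aq)]^2) = 27.5 (log Q = 1.440).
Applying E = E° − (RT ln10/nF)·log Q gives +1.27 − (0.0694/2)(1.440) = +1.22 V.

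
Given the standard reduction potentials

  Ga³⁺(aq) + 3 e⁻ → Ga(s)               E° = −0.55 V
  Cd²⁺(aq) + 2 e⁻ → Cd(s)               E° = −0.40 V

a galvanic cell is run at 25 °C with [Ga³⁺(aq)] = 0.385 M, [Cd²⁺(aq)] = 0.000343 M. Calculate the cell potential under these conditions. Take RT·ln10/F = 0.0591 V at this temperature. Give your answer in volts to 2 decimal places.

+0.06 V

Since E°(Cd²⁺/Cd) > E°(Ga³⁺/Ga), Cd²⁺/Cd serves as the cathode.
E°cell = E°cat − E°an = −0.40 − (−0.55) = +0.15 V; n = 6.
Balancing gives 3 Cd²⁺(aq) + 2 Ga(s) → 3 Cd(s) + 2 Ga³⁺(aq); hence Q = [Ga³⁺(aq)]^2 / [Cd²⁺(aq)]^3 = 3.67×10^9 (log Q = 9.565).
E = E° − (0.0591/n)·log Q = +0.15 − (0.0591/6)(9.565) = +0.06 V.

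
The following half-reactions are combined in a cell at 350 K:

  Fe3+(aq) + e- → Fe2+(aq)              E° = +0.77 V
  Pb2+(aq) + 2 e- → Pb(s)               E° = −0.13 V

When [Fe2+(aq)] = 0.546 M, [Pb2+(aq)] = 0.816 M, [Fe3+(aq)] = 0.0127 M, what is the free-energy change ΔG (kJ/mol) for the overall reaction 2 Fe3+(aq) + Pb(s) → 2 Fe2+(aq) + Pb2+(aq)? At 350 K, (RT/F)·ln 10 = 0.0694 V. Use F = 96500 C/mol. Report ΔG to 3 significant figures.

E°cell = +0.77 − (−0.13) = +0.90 V; the balanced reaction transfers n = 2 electrons.
Here Q = ([Fe2+(aq)]^2·[Pb2+(aq)]) / [Fe3+(aq)]^2 = 1.51×10^3 (log Q = 3.178), giving E = +0.90 − (0.0694/2)·(3.178) = +0.7897 V.
Then ΔG = −nFE = −2 × 96500 × +0.7897 J/mol = −152 kJ/mol.

−152 kJ/mol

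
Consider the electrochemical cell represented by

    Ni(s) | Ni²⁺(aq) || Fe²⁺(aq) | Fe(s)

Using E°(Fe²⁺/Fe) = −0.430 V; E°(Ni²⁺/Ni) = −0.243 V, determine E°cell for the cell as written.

−0.187 V

By convention the left-hand electrode in cell notation is the anode (oxidation) and the right-hand electrode is the cathode (reduction).
E°cell = E°(right) − E°(left) = −0.430 − (−0.243) = −0.187 V.
The negative sign shows that, as written, the cell would require an external voltage to drive the reaction.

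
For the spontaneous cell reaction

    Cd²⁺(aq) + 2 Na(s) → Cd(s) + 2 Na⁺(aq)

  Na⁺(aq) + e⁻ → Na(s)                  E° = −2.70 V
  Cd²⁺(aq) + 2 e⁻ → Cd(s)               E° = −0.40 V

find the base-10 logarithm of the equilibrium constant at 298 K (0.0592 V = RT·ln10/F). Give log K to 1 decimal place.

log K = 77.7

The Cd²⁺/Cd couple is reduced (cathode); E°cell = −0.40 − (−2.70) = +2.30 V with n = 2.
At equilibrium E = 0, so log K = nE°cell / 0.0592 = (2)(+2.30) / 0.0592 = 77.7.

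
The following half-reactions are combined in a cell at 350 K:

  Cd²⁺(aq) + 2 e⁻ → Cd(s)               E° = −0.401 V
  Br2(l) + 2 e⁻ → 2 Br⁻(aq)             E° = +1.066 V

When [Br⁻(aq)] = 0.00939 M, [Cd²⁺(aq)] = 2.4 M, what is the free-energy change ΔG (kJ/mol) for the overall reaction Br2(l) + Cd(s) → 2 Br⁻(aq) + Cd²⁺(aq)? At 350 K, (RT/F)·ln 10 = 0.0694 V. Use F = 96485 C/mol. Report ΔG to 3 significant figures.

E°cell = +1.066 − (−0.401) = +1.467 V; the balanced reaction transfers n = 2 electrons.
Here Q = [Br⁻(aq)]^2·[Cd²⁺(aq)] = 0.000212 (log Q = −3.674), giving E = +1.467 − (0.0694/2)·(−3.674) = +1.5945 V.
Finally ΔG = −nFE = −(2)(96485 C/mol)(+1.5945 V) = −308 kJ/mol.

−308 kJ/mol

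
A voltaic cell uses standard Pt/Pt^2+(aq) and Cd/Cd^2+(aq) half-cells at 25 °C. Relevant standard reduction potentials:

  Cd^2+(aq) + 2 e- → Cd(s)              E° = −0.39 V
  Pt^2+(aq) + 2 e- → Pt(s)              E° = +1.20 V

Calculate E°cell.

The Pt²⁺/Pt couple has the higher E°, so Pt ion is reduced (cathode) and Cd is oxidized (anode).
E°cell = E°(cathode) − E°(anode) = +1.20 − (−0.39) = +1.59 V.

+1.59 V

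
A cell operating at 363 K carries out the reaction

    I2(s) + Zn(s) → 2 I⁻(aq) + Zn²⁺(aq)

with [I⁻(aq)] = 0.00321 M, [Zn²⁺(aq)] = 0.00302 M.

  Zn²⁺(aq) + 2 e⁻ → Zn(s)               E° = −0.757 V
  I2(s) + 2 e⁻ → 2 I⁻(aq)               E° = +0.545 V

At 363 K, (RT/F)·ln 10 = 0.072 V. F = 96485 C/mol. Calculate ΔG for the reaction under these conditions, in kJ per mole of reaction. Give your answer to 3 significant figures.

With I₂/I⁻ reduced at the cathode, E°cell = +0.545 − (−0.757) = +1.302 V and n = 2.
Here Q = [I⁻(aq)]^2·[Zn²⁺(aq)] = 3.11×10^−8 (log Q = −7.507), giving E = +1.302 − (0.072/2)·(−7.507) = +1.5723 V.
Then ΔG = −nFE = −2 × 96485 × +1.5723 J/mol = −303 kJ/mol.

−303 kJ/mol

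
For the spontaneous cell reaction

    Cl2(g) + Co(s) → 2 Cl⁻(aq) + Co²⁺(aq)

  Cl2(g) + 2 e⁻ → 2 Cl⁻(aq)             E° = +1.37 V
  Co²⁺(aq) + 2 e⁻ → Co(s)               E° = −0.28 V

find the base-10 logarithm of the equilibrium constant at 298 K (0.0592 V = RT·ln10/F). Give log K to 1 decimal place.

The Cl₂/Cl⁻ couple is reduced (cathode); E°cell = +1.37 − (−0.28) = +1.65 V with n = 2.
At equilibrium E = 0, so log K = nE°cell / 0.0592 = (2)(+1.65) / 0.0592 = 55.7.

log K = 55.7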